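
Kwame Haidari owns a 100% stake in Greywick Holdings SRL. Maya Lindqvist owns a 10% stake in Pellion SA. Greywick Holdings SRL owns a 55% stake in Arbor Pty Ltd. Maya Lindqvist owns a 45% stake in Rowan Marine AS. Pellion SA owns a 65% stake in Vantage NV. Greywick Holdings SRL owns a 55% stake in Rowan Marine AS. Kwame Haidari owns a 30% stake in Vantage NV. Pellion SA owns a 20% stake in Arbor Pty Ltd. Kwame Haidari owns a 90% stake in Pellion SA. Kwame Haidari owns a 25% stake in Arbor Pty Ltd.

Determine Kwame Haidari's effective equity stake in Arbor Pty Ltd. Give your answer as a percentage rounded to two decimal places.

Kwame reaches Arbor along 3 paths.
Via Greywick: 100% × 55% = 55%.
Direct stake: 25% = 25%.
Via Pellion: 90% × 20% = 18%.
Total: 55% + 25% + 18% = 98%.
Rounded: 98.00%.

98.00%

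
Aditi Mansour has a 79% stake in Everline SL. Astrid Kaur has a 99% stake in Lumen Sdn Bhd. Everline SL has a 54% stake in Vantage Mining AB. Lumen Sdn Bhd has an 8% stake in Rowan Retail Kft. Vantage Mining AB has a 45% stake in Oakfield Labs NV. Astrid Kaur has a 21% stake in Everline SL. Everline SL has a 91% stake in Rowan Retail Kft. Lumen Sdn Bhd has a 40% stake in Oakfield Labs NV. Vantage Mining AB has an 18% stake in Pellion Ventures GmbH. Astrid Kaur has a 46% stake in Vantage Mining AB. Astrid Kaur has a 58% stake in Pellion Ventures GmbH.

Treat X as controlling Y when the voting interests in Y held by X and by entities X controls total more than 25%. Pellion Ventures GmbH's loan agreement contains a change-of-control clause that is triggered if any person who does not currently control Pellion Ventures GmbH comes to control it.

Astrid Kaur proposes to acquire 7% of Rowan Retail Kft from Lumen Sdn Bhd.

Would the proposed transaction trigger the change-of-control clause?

The purchase adds only to Astrid's holdings (Lumen's stake shrinks), so Astrid is the only person who could newly come to control Pellion.
Astrid holds 46% of Vantage, so Astrid controls Vantage.
Astrid and Vantage together hold 58% + 18% = 76% of Pellion, so Astrid controls Pellion.
So Astrid already controls Pellion before the transaction.
After the purchase, Astrid holds 7% of Rowan directly, and Lumen's stake falls to 1%.
Astrid controlled Pellion already, so this is not a new person acquiring control; every other person's position is unchanged or reduced.
No new person acquires control, so the clause is not triggered.

No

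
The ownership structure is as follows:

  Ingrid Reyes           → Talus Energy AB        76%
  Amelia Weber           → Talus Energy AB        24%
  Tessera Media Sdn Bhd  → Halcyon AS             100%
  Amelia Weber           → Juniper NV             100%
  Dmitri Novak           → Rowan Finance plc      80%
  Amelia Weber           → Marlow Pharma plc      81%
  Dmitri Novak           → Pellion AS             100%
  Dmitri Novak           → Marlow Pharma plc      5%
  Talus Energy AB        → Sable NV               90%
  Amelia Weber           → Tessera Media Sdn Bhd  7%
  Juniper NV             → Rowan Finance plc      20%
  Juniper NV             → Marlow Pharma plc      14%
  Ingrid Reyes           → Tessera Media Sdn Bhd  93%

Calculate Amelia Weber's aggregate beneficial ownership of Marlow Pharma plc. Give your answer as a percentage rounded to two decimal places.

Amelia reaches Marlow along 2 paths.
Via Juniper: 100% × 14% = 14%.
Direct stake: 81% = 81%.
Total: 14% + 81% = 95%.
Rounded: 95.00%.

95.00%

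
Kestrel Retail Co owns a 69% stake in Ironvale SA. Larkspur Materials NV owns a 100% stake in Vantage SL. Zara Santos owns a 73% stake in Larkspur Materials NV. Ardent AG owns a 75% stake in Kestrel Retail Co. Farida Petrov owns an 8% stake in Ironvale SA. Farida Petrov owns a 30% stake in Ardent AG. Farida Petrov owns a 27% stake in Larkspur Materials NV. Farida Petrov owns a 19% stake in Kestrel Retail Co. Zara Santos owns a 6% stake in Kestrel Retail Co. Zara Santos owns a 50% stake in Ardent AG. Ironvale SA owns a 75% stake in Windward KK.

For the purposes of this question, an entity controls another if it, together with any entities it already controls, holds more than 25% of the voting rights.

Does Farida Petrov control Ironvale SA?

Farida holds 30% of Ardent, so Farida controls Ardent.
Farida and Ardent together hold 19% + 75% = 94% of Kestrel, so Farida controls Kestrel.
Kestrel and Farida together hold 69% + 8% = 77% of Ironvale, so Farida controls Ironvale.

Yes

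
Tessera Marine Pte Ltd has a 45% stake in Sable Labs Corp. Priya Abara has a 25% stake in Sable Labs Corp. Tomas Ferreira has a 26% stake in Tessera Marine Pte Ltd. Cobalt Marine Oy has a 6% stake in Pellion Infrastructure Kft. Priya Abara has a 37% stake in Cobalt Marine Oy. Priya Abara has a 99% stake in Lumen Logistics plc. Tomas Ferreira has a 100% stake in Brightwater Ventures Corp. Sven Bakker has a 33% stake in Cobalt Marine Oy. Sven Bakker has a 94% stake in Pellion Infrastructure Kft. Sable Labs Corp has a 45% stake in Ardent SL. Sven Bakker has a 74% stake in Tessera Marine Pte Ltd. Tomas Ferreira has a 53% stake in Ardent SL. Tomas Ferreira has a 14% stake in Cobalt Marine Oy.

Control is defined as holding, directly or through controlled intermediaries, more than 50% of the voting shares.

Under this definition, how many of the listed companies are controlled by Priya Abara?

1

Priya holds 99% of Lumen, so Priya controls Lumen.
No other company's threshold is met.
Priya controls 1 company.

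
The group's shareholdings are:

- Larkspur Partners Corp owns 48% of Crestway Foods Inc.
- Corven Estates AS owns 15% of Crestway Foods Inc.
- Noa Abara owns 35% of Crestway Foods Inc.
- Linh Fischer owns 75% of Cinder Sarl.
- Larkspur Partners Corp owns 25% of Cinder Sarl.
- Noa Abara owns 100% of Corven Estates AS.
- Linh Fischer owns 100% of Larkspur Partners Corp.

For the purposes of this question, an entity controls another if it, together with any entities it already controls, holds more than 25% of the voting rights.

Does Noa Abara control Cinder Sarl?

Noa holds 100% of Corven, so Noa controls Corven.
Noa and Corven together hold 35% + 15% = 50% of Crestway, so Noa controls Crestway.
Neither Noa nor any entity Noa controls holds any voting interest in Cinder.
So Noa does not control Cinder.

No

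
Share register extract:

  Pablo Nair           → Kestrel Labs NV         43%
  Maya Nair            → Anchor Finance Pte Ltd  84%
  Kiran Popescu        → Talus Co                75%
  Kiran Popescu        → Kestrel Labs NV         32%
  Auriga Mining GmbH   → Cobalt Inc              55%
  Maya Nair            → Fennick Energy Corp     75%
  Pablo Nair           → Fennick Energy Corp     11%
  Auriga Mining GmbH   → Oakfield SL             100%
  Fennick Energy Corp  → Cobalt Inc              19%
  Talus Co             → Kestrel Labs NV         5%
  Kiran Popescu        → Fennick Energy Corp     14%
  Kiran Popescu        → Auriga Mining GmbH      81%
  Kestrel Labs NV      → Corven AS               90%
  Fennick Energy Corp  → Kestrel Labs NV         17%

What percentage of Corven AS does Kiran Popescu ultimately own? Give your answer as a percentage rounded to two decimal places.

Kiran reaches Corven along 3 paths.
Via Kestrel: 32% × 90% = 28.8%.
Via Talus → Kestrel: 75% × 5% × 90% = 3.375%.
Via Fennick → Kestrel: 14% × 17% × 90% = 2.142%.
Total: 28.8% + 3.375% + 2.142% = 34.317%.
Rounded: 34.32%.

34.32%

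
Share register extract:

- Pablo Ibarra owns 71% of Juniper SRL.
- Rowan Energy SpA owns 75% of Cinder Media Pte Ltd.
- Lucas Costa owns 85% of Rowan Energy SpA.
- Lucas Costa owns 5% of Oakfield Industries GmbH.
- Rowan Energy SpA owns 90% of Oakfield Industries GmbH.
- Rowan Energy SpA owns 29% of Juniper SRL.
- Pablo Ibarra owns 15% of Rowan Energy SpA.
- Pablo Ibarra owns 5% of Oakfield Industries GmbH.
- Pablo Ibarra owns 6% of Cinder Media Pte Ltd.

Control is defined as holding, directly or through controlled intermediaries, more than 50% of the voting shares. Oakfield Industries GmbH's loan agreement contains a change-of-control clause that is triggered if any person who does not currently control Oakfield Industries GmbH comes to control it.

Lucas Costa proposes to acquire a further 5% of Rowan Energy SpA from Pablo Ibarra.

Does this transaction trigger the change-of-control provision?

No

The purchase adds only to Lucas's holdings (Pablo's stake shrinks), so Lucas is the only person who could newly come to control Oakfield.
Lucas holds 85% of Rowan, so Lucas controls Rowan.
Rowan and Lucas together hold 90% + 5% = 95% of Oakfield, so Lucas controls Oakfield.
So Lucas already controls Oakfield before the transaction.
After the purchase, Lucas's direct stake in Rowan rises to 85% + 5% = 90%, and Pablo's stake falls to 10%.
Lucas controlled Oakfield already, so this is not a new person acquiring control; every other person's position is unchanged or reduced.
No new person acquires control, so the clause is not triggered.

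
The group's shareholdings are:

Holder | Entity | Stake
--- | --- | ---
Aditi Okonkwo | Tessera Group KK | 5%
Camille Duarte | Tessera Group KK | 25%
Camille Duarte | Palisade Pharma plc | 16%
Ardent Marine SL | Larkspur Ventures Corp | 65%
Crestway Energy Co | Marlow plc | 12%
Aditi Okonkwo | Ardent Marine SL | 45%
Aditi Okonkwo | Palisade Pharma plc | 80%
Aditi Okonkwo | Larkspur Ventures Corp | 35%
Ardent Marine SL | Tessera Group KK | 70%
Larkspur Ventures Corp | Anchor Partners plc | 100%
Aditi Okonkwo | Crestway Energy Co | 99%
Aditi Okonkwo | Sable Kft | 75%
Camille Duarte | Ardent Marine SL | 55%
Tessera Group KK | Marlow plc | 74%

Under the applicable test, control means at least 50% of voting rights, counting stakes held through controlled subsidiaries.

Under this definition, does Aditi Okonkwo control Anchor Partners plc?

No

Aditi holds 80% of Palisade, so Aditi controls Palisade.
Aditi holds 99% of Crestway, so Aditi controls Crestway.
Aditi holds 75% of Sable, so Aditi controls Sable.
Neither Aditi nor any entity Aditi controls holds any voting interest in Anchor.
So Aditi does not control Anchor.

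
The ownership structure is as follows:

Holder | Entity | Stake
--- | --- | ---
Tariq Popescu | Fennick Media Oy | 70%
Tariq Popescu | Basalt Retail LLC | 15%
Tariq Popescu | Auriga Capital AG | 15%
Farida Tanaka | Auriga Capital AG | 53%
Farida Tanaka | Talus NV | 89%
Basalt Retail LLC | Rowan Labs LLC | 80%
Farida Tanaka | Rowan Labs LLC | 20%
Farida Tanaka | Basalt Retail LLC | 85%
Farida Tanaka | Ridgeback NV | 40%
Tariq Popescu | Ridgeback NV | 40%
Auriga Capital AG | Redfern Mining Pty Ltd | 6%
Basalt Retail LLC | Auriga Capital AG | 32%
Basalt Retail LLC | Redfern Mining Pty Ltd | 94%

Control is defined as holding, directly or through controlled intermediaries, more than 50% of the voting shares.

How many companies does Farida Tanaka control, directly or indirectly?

Farida holds 85% of Basalt, so Farida controls Basalt.
Basalt and Farida together hold 32% + 53% = 85% of Auriga, so Farida controls Auriga.
Basalt and Auriga together hold 94% + 6% = 100% of Redfern, so Farida controls Redfern.
Farida and Basalt together hold 20% + 80% = 100% of Rowan, so Farida controls Rowan.
Farida holds 89% of Talus, so Farida controls Talus.
No other company's threshold is met.
Farida controls 5 companies.

5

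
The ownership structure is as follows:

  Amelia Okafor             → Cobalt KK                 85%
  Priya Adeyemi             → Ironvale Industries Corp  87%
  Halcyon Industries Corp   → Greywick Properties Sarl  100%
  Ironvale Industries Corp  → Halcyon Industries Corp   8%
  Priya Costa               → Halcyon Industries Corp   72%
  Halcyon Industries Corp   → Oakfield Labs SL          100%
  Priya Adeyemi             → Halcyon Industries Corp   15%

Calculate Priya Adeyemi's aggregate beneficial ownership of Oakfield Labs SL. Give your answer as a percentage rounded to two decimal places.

21.96%

Priya Adeyemi reaches Oakfield along 2 paths.
Via Halcyon: 15% × 100% = 15%.
Via Ironvale → Halcyon: 87% × 8% × 100% = 6.96%.
Total: 15% + 6.96% = 21.96%.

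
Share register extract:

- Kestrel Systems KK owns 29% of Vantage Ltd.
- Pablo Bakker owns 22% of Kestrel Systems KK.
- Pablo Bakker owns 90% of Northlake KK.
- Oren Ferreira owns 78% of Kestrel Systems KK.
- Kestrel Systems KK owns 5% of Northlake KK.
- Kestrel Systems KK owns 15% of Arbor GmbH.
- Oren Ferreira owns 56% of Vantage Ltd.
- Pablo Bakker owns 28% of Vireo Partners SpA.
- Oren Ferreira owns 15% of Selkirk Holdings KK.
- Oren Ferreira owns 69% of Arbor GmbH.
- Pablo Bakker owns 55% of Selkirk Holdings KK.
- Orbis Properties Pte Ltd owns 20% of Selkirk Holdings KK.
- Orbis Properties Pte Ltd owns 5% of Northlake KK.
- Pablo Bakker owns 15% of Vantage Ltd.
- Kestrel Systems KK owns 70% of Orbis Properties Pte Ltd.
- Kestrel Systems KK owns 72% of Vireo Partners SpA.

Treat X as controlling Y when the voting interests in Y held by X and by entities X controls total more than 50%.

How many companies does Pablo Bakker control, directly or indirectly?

Pablo holds 55% of Selkirk, so Pablo controls Selkirk.
Pablo holds 90% of Northlake, so Pablo controls Northlake.
No other company's threshold is met.
Pablo controls 2 companies.

2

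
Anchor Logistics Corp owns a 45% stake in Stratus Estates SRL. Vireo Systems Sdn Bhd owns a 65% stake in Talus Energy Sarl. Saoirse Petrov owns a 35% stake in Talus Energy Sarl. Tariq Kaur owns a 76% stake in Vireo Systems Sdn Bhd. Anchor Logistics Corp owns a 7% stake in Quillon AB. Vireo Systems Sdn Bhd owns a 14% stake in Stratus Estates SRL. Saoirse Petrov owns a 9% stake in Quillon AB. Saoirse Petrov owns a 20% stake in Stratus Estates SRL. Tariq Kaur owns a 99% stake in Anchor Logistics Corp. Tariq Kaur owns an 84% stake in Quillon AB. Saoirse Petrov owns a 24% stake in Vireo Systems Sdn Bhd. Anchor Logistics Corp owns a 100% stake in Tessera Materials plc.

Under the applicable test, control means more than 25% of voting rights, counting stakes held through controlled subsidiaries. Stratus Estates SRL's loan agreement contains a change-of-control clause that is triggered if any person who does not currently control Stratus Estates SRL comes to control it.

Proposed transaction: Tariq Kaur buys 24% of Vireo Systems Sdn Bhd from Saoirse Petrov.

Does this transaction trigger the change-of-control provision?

The purchase adds only to Tariq's holdings (Saoirse's stake shrinks), so Tariq is the only person who could newly come to control Stratus.
Tariq holds 76% of Vireo, so Tariq controls Vireo.
Tariq holds 99% of Anchor, so Tariq controls Anchor.
Vireo and Anchor together hold 14% + 45% = 59% of Stratus, so Tariq controls Stratus.
So Tariq already controls Stratus before the transaction.
After the purchase, Tariq's direct stake in Vireo rises to 76% + 24% = 100%, and Saoirse's stake falls to 0%.
Tariq controlled Stratus already, so this is not a new person acquiring control; every other person's position is unchanged or reduced.
No new person acquires control, so the clause is not triggered.

No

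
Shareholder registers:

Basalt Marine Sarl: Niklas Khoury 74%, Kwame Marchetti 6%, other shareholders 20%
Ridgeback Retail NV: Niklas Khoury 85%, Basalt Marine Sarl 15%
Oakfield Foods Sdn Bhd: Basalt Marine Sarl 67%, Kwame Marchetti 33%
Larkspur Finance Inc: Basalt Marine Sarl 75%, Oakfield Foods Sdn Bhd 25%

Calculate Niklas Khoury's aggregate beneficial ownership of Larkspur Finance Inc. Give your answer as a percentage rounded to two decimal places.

Niklas reaches Larkspur along 2 paths.
Via Basalt: 74% × 75% = 55.5%.
Via Basalt → Oakfield: 74% × 67% × 25% = 12.395%.
Total: 55.5% + 12.395% = 67.895%.
Rounded: 67.90%.

67.90%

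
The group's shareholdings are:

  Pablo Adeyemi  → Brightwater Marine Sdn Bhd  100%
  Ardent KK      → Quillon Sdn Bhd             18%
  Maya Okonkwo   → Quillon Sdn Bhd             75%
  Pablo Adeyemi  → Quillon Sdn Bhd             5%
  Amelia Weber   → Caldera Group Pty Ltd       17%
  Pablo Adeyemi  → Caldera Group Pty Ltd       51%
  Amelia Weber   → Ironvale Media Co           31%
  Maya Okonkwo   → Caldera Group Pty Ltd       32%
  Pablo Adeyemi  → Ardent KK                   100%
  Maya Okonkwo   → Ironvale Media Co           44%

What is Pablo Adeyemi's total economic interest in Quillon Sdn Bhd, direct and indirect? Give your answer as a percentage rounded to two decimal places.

23.00%

Pablo reaches Quillon along 2 paths.
Via Ardent: 100% × 18% = 18%.
Direct stake: 5% = 5%.
Total: 18% + 5% = 23%.
Rounded: 23.00%.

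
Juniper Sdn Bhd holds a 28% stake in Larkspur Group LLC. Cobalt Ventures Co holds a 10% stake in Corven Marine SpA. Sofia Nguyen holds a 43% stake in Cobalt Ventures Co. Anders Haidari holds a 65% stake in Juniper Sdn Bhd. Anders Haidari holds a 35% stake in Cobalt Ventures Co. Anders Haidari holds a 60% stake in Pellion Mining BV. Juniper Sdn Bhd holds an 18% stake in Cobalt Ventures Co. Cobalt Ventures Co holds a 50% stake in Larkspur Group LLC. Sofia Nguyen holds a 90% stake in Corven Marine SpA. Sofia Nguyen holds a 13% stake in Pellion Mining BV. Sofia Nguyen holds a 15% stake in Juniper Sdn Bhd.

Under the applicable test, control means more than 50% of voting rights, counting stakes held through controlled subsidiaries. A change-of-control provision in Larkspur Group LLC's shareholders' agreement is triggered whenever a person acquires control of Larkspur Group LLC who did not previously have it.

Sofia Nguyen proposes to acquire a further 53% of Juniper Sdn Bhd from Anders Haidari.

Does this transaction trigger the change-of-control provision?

Yes

The purchase adds only to Sofia's holdings (Anders's stake shrinks), so Sofia is the only person who could newly come to control Larkspur.
Sofia holds 90% of Corven, so Sofia controls Corven.
Neither Sofia nor any entity Sofia controls holds any voting interest in Larkspur.
So before the transaction, Sofia does not control Larkspur.
After the purchase, Sofia's direct stake in Juniper rises to 15% + 53% = 68%, and Anders's stake falls to 12%.
Sofia holds 68% of Juniper, so Sofia controls Juniper.
Sofia and Juniper together hold 43% + 18% = 61% of Cobalt, so Sofia controls Cobalt.
Cobalt and Juniper together hold 50% + 28% = 78% of Larkspur, so Sofia controls Larkspur.
Sofia did not control Larkspur before and does after, so the clause is triggered.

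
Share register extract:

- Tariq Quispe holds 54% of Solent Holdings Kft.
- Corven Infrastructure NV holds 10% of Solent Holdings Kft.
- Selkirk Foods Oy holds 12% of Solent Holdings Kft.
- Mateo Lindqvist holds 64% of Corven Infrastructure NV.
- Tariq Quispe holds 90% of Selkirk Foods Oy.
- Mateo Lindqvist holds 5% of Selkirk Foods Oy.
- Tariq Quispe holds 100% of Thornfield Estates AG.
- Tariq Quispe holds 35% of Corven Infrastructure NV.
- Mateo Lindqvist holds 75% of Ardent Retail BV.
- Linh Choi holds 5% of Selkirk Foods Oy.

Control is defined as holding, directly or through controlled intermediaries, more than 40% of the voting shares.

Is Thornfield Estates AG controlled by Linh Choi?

Linh's largest direct stake is 5% in Selkirk, which does not meet the threshold, so Linh controls no company.
Neither Linh nor any entity Linh controls holds any voting interest in Thornfield.
So Linh does not control Thornfield.

No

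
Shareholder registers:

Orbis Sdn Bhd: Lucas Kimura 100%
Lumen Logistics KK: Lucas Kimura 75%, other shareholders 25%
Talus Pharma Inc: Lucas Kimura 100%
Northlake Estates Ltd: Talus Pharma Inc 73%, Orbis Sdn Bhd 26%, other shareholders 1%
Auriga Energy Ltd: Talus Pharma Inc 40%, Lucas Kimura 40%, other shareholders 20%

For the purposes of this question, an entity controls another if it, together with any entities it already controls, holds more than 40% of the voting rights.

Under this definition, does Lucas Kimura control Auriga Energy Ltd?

Yes

Lucas holds 100% of Talus, so Lucas controls Talus.
Talus and Lucas together hold 40% + 40% = 80% of Auriga, so Lucas controls Auriga.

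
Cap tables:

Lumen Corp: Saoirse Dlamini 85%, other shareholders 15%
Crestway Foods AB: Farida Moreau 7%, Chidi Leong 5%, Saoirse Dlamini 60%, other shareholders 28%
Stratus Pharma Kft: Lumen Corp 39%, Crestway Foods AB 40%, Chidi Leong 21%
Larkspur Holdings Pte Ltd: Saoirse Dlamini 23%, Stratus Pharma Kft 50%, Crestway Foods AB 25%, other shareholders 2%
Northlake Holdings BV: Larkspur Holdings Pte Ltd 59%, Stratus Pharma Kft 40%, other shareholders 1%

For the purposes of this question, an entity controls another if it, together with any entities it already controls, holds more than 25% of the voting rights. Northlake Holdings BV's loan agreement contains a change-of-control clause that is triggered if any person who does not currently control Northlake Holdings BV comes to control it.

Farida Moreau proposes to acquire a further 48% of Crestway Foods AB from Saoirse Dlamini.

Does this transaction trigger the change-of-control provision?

The purchase adds only to Farida's holdings (Saoirse's stake shrinks), so Farida is the only person who could newly come to control Northlake.
Farida's largest direct stake is 7% in Crestway, which does not meet the threshold, so Farida controls no company.
Neither Farida nor any entity Farida controls holds any voting interest in Northlake.
So before the transaction, Farida does not control Northlake.
After the purchase, Farida's direct stake in Crestway rises to 7% + 48% = 55%, and Saoirse's stake falls to 12%.
Farida holds 55% of Crestway, so Farida controls Crestway.
Crestway holds 40% of Stratus, so Farida controls Stratus.
Stratus and Crestway together hold 50% + 25% = 75% of Larkspur, so Farida controls Larkspur.
Larkspur and Stratus together hold 59% + 40% = 99% of Northlake, so Farida controls Northlake.
Farida did not control Northlake before and does after, so the clause is triggered.

Yes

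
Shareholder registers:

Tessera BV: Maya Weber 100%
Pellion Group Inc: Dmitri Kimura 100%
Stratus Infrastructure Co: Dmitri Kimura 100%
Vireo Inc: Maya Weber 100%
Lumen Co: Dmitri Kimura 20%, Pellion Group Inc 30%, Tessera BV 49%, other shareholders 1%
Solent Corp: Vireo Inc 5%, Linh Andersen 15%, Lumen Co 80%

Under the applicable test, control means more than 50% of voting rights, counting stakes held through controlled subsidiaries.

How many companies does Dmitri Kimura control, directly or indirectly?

Dmitri holds 100% of Pellion, so Dmitri controls Pellion.
Dmitri holds 100% of Stratus, so Dmitri controls Stratus.
No other company's threshold is met.
Dmitri controls 2 companies.

2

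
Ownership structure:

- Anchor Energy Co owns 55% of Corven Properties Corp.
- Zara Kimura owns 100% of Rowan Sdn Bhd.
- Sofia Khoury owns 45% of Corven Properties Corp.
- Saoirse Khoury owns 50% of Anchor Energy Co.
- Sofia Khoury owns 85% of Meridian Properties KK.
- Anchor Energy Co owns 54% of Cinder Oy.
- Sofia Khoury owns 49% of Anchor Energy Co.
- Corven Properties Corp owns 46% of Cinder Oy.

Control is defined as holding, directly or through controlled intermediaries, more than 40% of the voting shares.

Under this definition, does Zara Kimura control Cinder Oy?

Zara holds 100% of Rowan, so Zara controls Rowan.
Neither Zara nor any entity Zara controls holds any voting interest in Cinder.
So Zara does not control Cinder.

No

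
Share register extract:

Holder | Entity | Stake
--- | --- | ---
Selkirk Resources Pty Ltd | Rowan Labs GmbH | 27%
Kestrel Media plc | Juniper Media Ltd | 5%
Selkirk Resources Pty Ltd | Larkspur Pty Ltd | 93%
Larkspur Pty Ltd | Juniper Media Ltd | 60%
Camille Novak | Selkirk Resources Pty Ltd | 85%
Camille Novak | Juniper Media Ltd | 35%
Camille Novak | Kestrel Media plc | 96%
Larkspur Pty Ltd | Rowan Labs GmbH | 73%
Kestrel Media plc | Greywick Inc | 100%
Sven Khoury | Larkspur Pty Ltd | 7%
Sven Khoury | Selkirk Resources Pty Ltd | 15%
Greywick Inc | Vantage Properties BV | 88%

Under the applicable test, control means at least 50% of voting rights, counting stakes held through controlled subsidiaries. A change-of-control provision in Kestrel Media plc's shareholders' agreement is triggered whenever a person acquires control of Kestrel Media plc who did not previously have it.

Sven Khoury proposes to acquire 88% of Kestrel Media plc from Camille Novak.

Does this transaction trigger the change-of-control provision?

The purchase adds only to Sven's holdings (Camille's stake shrinks), so Sven is the only person who could newly come to control Kestrel.
Sven's largest direct stake is 15% in Selkirk, which does not meet the threshold, so Sven controls no company.
Neither Sven nor any entity Sven controls holds any voting interest in Kestrel.
So before the transaction, Sven does not control Kestrel.
After the purchase, Sven holds 88% of Kestrel directly, and Camille's stake falls to 8%.
Sven holds 88% of Kestrel, so Sven controls Kestrel.
Sven did not control Kestrel before and does after, so the clause is triggered.

Yes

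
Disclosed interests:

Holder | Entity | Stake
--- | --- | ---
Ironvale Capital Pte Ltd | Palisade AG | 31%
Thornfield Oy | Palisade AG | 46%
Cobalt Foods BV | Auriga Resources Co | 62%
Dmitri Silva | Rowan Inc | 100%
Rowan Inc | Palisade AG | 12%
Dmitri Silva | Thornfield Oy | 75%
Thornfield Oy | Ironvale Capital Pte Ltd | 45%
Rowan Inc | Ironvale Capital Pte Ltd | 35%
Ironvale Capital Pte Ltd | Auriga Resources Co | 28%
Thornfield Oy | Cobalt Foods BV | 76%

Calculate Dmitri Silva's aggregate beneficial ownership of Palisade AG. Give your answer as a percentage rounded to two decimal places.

Dmitri reaches Palisade along 4 paths.
Via Thornfield: 75% × 46% = 34.5%.
Via Thornfield → Ironvale: 75% × 45% × 31% = 10.4625%.
Via Rowan → Ironvale: 100% × 35% × 31% = 10.85%.
Via Rowan: 100% × 12% = 12%.
Total: 34.5% + 10.4625% + 10.85% + 12% = 67.8125%.
Rounded: 67.81%.

67.81%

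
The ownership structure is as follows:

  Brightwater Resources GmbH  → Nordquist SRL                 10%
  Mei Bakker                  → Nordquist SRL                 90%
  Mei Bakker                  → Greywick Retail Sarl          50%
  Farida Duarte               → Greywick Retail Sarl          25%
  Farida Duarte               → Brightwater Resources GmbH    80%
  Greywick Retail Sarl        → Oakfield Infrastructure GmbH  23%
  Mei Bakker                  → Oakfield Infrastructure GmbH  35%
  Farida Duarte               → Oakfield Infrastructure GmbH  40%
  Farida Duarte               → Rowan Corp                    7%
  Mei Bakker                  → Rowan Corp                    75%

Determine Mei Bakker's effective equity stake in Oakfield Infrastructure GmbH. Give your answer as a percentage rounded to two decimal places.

46.50%

Mei reaches Oakfield along 2 paths.
Via Greywick: 50% × 23% = 11.5%.
Direct stake: 35% = 35%.
Total: 11.5% + 35% = 46.5%.
Rounded: 46.50%.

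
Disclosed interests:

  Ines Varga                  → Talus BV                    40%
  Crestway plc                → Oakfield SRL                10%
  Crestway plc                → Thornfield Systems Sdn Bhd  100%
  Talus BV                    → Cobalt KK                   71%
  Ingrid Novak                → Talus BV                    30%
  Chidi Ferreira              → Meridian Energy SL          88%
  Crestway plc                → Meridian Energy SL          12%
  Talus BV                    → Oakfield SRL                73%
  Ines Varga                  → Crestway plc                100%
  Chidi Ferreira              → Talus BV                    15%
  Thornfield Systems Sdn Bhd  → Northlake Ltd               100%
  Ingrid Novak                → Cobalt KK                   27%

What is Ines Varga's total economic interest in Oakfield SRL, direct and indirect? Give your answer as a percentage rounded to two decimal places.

Ines reaches Oakfield along 2 paths.
Via Talus: 40% × 73% = 29.2%.
Via Crestway: 100% × 10% = 10%.
Total: 29.2% + 10% = 39.2%.
Rounded: 39.20%.

39.20%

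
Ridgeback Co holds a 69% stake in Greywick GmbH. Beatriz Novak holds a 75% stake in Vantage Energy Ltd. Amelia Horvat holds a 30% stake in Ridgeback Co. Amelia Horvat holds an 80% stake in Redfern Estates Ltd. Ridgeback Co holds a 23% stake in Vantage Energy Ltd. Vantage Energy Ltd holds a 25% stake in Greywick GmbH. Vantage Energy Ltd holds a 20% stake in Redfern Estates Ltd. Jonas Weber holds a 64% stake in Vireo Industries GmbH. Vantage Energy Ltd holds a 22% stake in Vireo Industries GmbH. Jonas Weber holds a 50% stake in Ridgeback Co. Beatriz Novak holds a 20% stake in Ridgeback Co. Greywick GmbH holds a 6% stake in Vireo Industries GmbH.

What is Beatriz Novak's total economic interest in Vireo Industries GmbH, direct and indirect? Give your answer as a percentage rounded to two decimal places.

19.53%

Beatriz reaches Vireo along 5 paths.
Via Vantage: 75% × 22% = 16.5%.
Via Ridgeback → Vantage: 20% × 23% × 22% = 1.012%.
Via Ridgeback → Greywick: 20% × 69% × 6% = 0.828%.
Via Vantage → Greywick: 75% × 25% × 6% = 1.125%.
Via Ridgeback → Vantage → Greywick: 20% × 23% × 25% × 6% = 0.069%.
Total: 16.5% + 1.012% + 0.828% + 1.125% + 0.069% = 19.534%.
Rounded: 19.53%.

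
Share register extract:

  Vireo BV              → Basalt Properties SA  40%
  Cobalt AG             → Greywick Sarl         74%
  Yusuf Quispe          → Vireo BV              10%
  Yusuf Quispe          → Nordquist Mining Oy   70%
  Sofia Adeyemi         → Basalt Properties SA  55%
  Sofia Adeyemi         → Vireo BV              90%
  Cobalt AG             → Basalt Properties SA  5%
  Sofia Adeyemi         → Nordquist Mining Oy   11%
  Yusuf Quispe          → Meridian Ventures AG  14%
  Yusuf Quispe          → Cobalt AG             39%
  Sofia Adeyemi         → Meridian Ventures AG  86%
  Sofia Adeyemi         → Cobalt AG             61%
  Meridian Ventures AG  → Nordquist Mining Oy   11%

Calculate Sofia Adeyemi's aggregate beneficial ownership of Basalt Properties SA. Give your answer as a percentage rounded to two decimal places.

94.05%

Sofia reaches Basalt along 3 paths.
Via Vireo: 90% × 40% = 36%.
Via Cobalt: 61% × 5% = 3.05%.
Direct stake: 55% = 55%.
Total: 36% + 3.05% + 55% = 94.05%.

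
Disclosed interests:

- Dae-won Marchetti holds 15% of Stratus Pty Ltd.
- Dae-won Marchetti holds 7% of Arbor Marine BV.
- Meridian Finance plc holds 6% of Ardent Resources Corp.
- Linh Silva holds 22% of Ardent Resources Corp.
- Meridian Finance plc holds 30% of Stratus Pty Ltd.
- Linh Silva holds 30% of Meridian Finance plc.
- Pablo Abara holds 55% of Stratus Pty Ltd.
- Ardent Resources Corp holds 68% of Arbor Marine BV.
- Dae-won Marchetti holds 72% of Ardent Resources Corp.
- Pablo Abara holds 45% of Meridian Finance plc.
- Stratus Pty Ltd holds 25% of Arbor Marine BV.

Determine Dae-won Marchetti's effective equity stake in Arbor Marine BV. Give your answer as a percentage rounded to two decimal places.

Dae-won reaches Arbor along 3 paths.
Via Stratus: 15% × 25% = 3.75%.
Via Ardent: 72% × 68% = 48.96%.
Direct stake: 7% = 7%.
Total: 3.75% + 48.96% + 7% = 59.71%.

59.71%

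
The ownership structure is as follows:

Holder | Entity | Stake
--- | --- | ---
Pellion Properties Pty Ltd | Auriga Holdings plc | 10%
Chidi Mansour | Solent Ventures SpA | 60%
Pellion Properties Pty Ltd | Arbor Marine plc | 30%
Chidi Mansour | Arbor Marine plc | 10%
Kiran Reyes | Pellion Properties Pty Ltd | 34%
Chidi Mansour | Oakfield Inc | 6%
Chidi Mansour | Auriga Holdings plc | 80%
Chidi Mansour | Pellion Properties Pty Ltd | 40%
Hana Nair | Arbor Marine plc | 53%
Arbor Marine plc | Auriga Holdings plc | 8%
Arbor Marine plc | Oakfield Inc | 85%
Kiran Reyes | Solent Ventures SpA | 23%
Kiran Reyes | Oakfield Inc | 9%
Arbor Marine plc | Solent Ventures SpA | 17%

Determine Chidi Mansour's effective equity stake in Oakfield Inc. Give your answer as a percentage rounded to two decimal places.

Chidi reaches Oakfield along 3 paths.
Via Arbor: 10% × 85% = 8.5%.
Via Pellion → Arbor: 40% × 30% × 85% = 10.2%.
Direct stake: 6% = 6%.
Total: 8.5% + 10.2% + 6% = 24.7%.
Rounded: 24.70%.

24.70%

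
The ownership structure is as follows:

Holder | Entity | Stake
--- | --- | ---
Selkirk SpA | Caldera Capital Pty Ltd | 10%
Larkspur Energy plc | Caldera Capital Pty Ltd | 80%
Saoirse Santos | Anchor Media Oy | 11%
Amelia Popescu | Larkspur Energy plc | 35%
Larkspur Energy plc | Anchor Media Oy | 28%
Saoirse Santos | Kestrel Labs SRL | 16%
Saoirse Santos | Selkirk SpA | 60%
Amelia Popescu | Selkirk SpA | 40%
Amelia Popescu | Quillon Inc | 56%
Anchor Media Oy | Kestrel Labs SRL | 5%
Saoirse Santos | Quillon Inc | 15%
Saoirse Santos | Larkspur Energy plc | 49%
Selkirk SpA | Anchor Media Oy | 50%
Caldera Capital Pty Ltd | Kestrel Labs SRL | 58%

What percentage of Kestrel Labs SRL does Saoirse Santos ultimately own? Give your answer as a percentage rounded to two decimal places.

Saoirse reaches Kestrel along 6 paths.
Via Selkirk → Anchor: 60% × 50% × 5% = 1.5%.
Via Larkspur → Anchor: 49% × 28% × 5% = 0.686%.
Via Anchor: 11% × 5% = 0.55%.
Direct stake: 16% = 16%.
Via Larkspur → Caldera: 49% × 80% × 58% = 22.736%.
Via Selkirk → Caldera: 60% × 10% × 58% = 3.48%.
Total: 1.5% + 0.686% + 0.55% + 16% + 22.736% + 3.48% = 44.952%.
Rounded: 44.95%.

44.95%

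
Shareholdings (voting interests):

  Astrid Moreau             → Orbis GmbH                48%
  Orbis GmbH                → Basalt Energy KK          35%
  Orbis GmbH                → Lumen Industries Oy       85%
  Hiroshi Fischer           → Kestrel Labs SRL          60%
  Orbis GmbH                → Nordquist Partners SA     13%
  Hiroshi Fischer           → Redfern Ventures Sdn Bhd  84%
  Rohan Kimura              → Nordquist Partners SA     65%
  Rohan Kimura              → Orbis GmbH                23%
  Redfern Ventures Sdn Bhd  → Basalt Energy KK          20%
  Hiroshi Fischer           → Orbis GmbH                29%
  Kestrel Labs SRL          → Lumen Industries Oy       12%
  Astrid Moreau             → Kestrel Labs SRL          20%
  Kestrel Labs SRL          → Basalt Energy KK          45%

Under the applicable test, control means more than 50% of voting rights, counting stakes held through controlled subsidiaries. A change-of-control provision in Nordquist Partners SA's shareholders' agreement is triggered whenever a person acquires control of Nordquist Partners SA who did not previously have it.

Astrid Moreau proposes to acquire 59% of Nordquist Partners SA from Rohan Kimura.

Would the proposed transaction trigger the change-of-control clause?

Yes

The purchase adds only to Astrid's holdings (Rohan's stake shrinks), so Astrid is the only person who could newly come to control Nordquist.
Astrid's largest direct stake is 48% in Orbis, which does not meet the threshold, so Astrid controls no company.
Neither Astrid nor any entity Astrid controls holds any voting interest in Nordquist.
So before the transaction, Astrid does not control Nordquist.
After the purchase, Astrid holds 59% of Nordquist directly, and Rohan's stake falls to 6%.
Astrid holds 59% of Nordquist, so Astrid controls Nordquist.
Astrid did not control Nordquist before and does after, so the clause is triggered.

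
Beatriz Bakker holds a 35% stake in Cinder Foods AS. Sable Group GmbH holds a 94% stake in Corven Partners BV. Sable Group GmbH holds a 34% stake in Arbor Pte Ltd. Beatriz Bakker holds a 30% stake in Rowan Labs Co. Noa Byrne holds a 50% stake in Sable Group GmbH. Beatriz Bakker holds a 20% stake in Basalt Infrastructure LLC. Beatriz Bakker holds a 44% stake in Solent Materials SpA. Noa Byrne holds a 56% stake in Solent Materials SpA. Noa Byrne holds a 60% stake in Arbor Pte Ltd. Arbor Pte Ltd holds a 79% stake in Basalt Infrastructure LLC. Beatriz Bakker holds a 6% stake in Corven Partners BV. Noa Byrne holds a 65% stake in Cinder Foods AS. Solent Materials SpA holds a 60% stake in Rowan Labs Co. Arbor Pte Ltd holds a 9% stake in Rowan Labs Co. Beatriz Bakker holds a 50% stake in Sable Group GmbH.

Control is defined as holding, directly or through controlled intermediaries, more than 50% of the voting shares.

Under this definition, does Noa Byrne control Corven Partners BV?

Noa holds 56% of Solent, so Noa controls Solent.
Noa holds 60% of Arbor, so Noa controls Arbor.
Arbor holds 79% of Basalt, so Noa controls Basalt.
Arbor and Solent together hold 9% + 60% = 69% of Rowan, so Noa controls Rowan.
Noa holds 65% of Cinder, so Noa controls Cinder.
Neither Noa nor any entity Noa controls holds any voting interest in Corven.
So Noa does not control Corven.

No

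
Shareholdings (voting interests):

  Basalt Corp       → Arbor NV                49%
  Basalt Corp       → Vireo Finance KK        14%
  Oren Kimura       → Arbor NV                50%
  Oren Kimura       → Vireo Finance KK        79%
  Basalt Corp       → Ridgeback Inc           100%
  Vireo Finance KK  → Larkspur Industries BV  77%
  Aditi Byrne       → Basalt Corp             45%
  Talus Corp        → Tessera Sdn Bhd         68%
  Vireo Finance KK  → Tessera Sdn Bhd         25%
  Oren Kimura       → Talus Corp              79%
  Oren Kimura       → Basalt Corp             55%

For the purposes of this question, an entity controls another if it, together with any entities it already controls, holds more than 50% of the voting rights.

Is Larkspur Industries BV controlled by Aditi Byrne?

No

Aditi's largest direct stake is 45% in Basalt, which does not meet the threshold, so Aditi controls no company.
Neither Aditi nor any entity Aditi controls holds any voting interest in Larkspur.
So Aditi does not control Larkspur.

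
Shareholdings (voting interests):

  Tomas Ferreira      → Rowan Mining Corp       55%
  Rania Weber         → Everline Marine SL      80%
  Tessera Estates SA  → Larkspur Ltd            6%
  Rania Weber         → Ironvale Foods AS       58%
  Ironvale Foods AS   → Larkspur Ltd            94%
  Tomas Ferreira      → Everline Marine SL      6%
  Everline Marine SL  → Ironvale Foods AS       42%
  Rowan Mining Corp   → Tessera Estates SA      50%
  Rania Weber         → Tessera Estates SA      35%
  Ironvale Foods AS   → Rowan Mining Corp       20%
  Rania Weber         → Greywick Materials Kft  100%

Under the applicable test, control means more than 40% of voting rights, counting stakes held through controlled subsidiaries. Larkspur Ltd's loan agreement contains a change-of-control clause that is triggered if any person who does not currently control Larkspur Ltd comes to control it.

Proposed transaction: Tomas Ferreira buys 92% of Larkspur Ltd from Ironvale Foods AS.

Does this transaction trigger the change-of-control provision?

The purchase adds only to Tomas's holdings (Ironvale's stake shrinks), so Tomas is the only person who could newly come to control Larkspur.
Tomas holds 55% of Rowan, so Tomas controls Rowan.
Rowan holds 50% of Tessera, so Tomas controls Tessera.
In Larkspur, Tomas's side holds only 6%, not > 40%.
So before the transaction, Tomas does not control Larkspur.
After the purchase, Tomas holds 92% of Larkspur directly, and Ironvale's stake falls to 2%.
Tessera and Tomas together hold 6% + 92% = 98% of Larkspur, so Tomas controls Larkspur.
Tomas did not control Larkspur before and does after, so the clause is triggered.

Yes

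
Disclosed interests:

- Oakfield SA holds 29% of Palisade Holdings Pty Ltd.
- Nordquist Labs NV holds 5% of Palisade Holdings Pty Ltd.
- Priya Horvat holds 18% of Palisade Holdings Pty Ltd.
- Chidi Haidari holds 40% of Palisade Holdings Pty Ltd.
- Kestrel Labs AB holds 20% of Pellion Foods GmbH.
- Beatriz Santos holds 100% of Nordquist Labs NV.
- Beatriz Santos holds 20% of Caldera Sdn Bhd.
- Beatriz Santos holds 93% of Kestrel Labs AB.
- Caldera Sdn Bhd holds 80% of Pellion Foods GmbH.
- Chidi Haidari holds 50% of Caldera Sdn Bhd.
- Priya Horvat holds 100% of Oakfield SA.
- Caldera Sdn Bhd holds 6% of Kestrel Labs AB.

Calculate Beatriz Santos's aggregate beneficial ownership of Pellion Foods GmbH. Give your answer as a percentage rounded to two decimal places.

Beatriz reaches Pellion along 3 paths.
Via Caldera → Kestrel: 20% × 6% × 20% = 0.24%.
Via Kestrel: 93% × 20% = 18.6%.
Via Caldera: 20% × 80% = 16%.
Total: 0.24% + 18.6% + 16% = 34.84%.

34.84%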